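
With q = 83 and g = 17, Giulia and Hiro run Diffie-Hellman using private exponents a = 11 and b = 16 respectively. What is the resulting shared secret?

49

Giulia sends A = g^a mod q = 17^11 mod 83.
17^1 ≡ 17 (mod 83)
17^2 = (17^1)^2 ≡ 17^2 = 289 ≡ 40 (mod 83)
17^4 = (17^2)^2 ≡ 40^2 = 1600 ≡ 23 (mod 83)
17^8 = (17^4)^2 ≡ 23^2 = 529 ≡ 31 (mod 83)
17^11 = 17^8 · 17^2 · 17^1 ≡ 31 · 40 · 17 ≡ 81 (mod 83).
So A = 81. Hiro then computes K = A^b mod q = 81^16 mod 83.
81^1 ≡ 81 (mod 83)
81^2 = (81^1)^2 ≡ 81^2 = 6561 ≡ 4 (mod 83)
81^4 = (81^2)^2 ≡ 4^2 = 16 ≡ 16 (mod 83)
81^8 = (81^4)^2 ≡ 16^2 = 256 ≡ 7 (mod 83)
81^16 = (81^8)^2 ≡ 7^2 = 49 ≡ 49 (mod 83)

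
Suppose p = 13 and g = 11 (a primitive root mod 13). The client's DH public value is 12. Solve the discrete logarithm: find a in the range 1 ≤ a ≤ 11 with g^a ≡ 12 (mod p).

6

Try successive powers of 11 modulo 13:
11^1 ≡ 11
11^2 ≡ 4
11^3 ≡ 5
11^4 ≡ 3
11^5 ≡ 7
11^6 ≡ 12
Found: a = 6.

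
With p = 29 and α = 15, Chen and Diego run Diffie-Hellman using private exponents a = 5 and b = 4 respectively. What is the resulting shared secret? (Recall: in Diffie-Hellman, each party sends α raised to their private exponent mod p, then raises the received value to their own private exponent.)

Chen sends A = α^a mod p = 15^5 mod 29.
15^1 ≡ 15 (mod 29)
15^2 = (15^1)^2 ≡ 15^2 = 225 ≡ 22 (mod 29)
15^4 = (15^2)^2 ≡ 22^2 = 484 ≡ 20 (mod 29)
15^5 = 15^4 · 15^1 ≡ 20 · 15 ≡ 10 (mod 29).
So A = 10. Diego then computes K = A^b mod p = 10^4 mod 29.
10^1 ≡ 10 (mod 29)
10^2 = (10^1)^2 ≡ 10^2 = 100 ≡ 13 (mod 29)
10^4 = (10^2)^2 ≡ 13^2 = 169 ≡ 24 (mod 29)

24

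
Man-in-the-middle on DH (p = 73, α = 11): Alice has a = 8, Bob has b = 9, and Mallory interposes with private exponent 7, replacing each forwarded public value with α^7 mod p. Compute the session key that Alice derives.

55

Alice receives Mallory's public value M = 11^7 mod 73 instead of the honest one.
11^1 ≡ 11 (mod 73)
11^2 = (11^1)^2 ≡ 11^2 = 121 ≡ 48 (mod 73)
11^4 = (11^2)^2 ≡ 48^2 = 2304 ≡ 41 (mod 73)
11^7 = 11^4 · 11^2 · 11^1 ≡ 41 · 48 · 11 ≡ 40 (mod 73).
So M = 40. Alice computes K = M^8 mod 73.
40^1 ≡ 40 (mod 73)
40^2 = (40^1)^2 ≡ 40^2 = 1600 ≡ 67 (mod 73)
40^4 = (40^2)^2 ≡ 67^2 = 4489 ≡ 36 (mod 73)
40^8 = (40^4)^2 ≡ 36^2 = 1296 ≡ 55 (mod 73)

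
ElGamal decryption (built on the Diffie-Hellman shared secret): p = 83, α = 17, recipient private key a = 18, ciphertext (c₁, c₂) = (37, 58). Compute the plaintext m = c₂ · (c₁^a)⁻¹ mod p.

Shared mask s = c₁^a mod p = 37^18 mod 83.
37^1 ≡ 37 (mod 83)
37^2 = (37^1)^2 ≡ 37^2 = 1369 ≡ 41 (mod 83)
37^4 = (37^2)^2 ≡ 41^2 = 1681 ≡ 21 (mod 83)
37^8 = (37^4)^2 ≡ 21^2 = 441 ≡ 26 (mod 83)
37^16 = (37^8)^2 ≡ 26^2 = 676 ≡ 12 (mod 83)
37^18 = 37^16 · 37^2 ≡ 12 · 41 ≡ 77 (mod 83).
So s = 77; s⁻¹ ≡ 69 (mod 83).
m = c₂ · s⁻¹ mod 83 = 58 · 69 mod 83 = 18.

18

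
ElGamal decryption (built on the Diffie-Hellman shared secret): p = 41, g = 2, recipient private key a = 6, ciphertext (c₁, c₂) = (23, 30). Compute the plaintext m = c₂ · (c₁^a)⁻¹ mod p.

29

Shared mask s = c₁^a mod p = 23^6 mod 41.
23^1 ≡ 23 (mod 41)
23^2 = (23^1)^2 ≡ 23^2 = 529 ≡ 37 (mod 41)
23^4 = (23^2)^2 ≡ 37^2 = 1369 ≡ 16 (mod 41)
23^6 = 23^4 · 23^2 ≡ 16 · 37 ≡ 18 (mod 41).
So s = 18; s⁻¹ ≡ 16 (mod 41).
m = c₂ · s⁻¹ mod 41 = 30 · 16 mod 41 = 29.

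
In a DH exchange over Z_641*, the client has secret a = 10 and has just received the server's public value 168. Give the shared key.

128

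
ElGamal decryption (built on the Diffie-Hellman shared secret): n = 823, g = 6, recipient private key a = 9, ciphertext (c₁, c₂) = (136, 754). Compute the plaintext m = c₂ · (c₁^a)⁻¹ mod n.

301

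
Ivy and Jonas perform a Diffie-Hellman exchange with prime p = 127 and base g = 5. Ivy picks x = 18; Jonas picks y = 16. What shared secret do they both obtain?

32

Jonas sends B = g^y mod p = 5^16 mod 127.
5^1 ≡ 5 (mod 127)
5^2 = (5^1)^2 ≡ 5^2 = 25 ≡ 25 (mod 127)
5^4 = (5^2)^2 ≡ 25^2 = 625 ≡ 117 (mod 127)
5^8 = (5^4)^2 ≡ 117^2 = 13689 ≡ 100 (mod 127)
5^16 = (5^8)^2 ≡ 100^2 = 10000 ≡ 94 (mod 127)
So B = 94. Ivy then computes K = B^x mod p = 94^18 mod 127.
94^1 ≡ 94 (mod 127)
94^2 = (94^1)^2 ≡ 94^2 = 8836 ≡ 73 (mod 127)
94^4 = (94^2)^2 ≡ 73^2 = 5329 ≡ 122 (mod 127)
94^8 = (94^4)^2 ≡ 122^2 = 14884 ≡ 25 (mod 127)
94^16 = (94^8)^2 ≡ 25^2 = 625 ≡ 117 (mod 127)
94^18 = 94^16 · 94^2 ≡ 117 · 73 ≡ 32 (mod 127).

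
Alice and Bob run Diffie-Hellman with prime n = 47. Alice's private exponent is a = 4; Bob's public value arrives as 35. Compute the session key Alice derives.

9

Shared key K = 35^4 mod 47.
35^1 ≡ 35 (mod 47)
35^2 = (35^1)^2 ≡ 35^2 = 1225 ≡ 3 (mod 47)
35^4 = (35^2)^2 ≡ 3^2 = 9 ≡ 9 (mod 47)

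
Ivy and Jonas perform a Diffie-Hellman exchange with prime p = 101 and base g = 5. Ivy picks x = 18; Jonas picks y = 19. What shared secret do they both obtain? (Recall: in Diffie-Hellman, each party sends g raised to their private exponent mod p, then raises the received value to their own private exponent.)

Jonas sends B = g^y mod p = 5^19 mod 101.
5^1 ≡ 5 (mod 101)
5^2 = (5^1)^2 ≡ 5^2 = 25 ≡ 25 (mod 101)
5^4 = (5^2)^2 ≡ 25^2 = 625 ≡ 19 (mod 101)
5^8 = (5^4)^2 ≡ 19^2 = 361 ≡ 58 (mod 101)
5^16 = (5^8)^2 ≡ 58^2 = 3364 ≡ 31 (mod 101)
5^19 = 5^16 · 5^2 · 5^1 ≡ 31 · 25 · 5 ≡ 37 (mod 101).
So B = 37. Ivy then computes K = B^x mod p = 37^18 mod 101.
37^1 ≡ 37 (mod 101)
37^2 = (37^1)^2 ≡ 37^2 = 1369 ≡ 56 (mod 101)
37^4 = (37^2)^2 ≡ 56^2 = 3136 ≡ 5 (mod 101)
37^8 = (37^4)^2 ≡ 5^2 = 25 ≡ 25 (mod 101)
37^16 = (37^8)^2 ≡ 25^2 = 625 ≡ 19 (mod 101)
37^18 = 37^16 · 37^2 ≡ 19 · 56 ≡ 54 (mod 101).

54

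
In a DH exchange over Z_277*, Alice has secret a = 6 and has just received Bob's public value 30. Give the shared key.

Shared key K = 30^6 mod 277.
30^1 ≡ 30 (mod 277)
30^2 = (30^1)^2 ≡ 30^2 = 900 ≡ 69 (mod 277)
30^4 = (30^2)^2 ≡ 69^2 = 4761 ≡ 52 (mod 277)
30^6 = 30^4 · 30^2 ≡ 52 · 69 ≡ 264 (mod 277).

264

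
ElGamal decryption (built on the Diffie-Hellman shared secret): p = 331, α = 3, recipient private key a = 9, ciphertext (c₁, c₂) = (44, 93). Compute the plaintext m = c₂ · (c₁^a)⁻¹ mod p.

299

Shared mask s = c₁^a mod p = 44^9 mod 331.
44^1 ≡ 44 (mod 331)
44^2 = (44^1)^2 ≡ 44^2 = 1936 ≡ 281 (mod 331)
44^4 = (44^2)^2 ≡ 281^2 = 78961 ≡ 183 (mod 331)
44^8 = (44^4)^2 ≡ 183^2 = 33489 ≡ 58 (mod 331)
44^9 = 44^8 · 44^1 ≡ 58 · 44 ≡ 235 (mod 331).
So s = 235; s⁻¹ ≡ 231 (mod 331).
m = c₂ · s⁻¹ mod 331 = 93 · 231 mod 331 = 299.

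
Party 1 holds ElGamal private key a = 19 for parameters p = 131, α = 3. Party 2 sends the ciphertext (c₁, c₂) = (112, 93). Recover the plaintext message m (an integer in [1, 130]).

104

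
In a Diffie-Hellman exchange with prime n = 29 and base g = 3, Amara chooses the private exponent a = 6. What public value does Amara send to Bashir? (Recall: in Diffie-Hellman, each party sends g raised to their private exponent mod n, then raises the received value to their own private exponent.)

Public value = 3^6 mod 29.
3^1 ≡ 3 (mod 29)
3^2 = (3^1)^2 ≡ 3^2 = 9 ≡ 9 (mod 29)
3^4 = (3^2)^2 ≡ 9^2 = 81 ≡ 23 (mod 29)
3^6 = 3^4 · 3^2 ≡ 23 · 9 ≡ 4 (mod 29).

4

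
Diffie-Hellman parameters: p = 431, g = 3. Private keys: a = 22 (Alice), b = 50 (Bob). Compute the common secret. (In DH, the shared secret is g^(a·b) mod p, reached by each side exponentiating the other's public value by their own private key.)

110

Alice sends A = g^a mod p = 3^22 mod 431.
3^1 ≡ 3 (mod 431)
3^2 = (3^1)^2 ≡ 3^2 = 9 ≡ 9 (mod 431)
3^4 = (3^2)^2 ≡ 9^2 = 81 ≡ 81 (mod 431)
3^8 = (3^4)^2 ≡ 81^2 = 6561 ≡ 96 (mod 431)
3^16 = (3^8)^2 ≡ 96^2 = 9216 ≡ 165 (mod 431)
3^22 = 3^16 · 3^4 · 3^2 ≡ 165 · 81 · 9 ≡ 36 (mod 431).
So A = 36. Bob then computes K = A^b mod p = 36^50 mod 431.
36^1 ≡ 36 (mod 431)
36^2 = (36^1)^2 ≡ 36^2 = 1296 ≡ 3 (mod 431)
36^4 = (36^2)^2 ≡ 3^2 = 9 ≡ 9 (mod 431)
36^8 = (36^4)^2 ≡ 9^2 = 81 ≡ 81 (mod 431)
36^16 = (36^8)^2 ≡ 81^2 = 6561 ≡ 96 (mod 431)
36^32 = (36^16)^2 ≡ 96^2 = 9216 ≡ 165 (mod 431)
36^50 = 36^32 · 36^16 · 36^2 ≡ 165 · 96 · 3 ≡ 110 (mod 431).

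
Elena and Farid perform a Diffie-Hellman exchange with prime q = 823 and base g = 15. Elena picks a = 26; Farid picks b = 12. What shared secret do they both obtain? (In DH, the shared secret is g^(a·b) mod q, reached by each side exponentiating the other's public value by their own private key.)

762

Elena sends A = g^a mod q = 15^26 mod 823.
15^1 ≡ 15 (mod 823)
15^2 = (15^1)^2 ≡ 15^2 = 225 ≡ 225 (mod 823)
15^4 = (15^2)^2 ≡ 225^2 = 50625 ≡ 422 (mod 823)
15^8 = (15^4)^2 ≡ 422^2 = 178084 ≡ 316 (mod 823)
15^16 = (15^8)^2 ≡ 316^2 = 99856 ≡ 273 (mod 823)
15^26 = 15^16 · 15^8 · 15^2 ≡ 273 · 316 · 225 ≡ 668 (mod 823).
So A = 668. Farid then computes K = A^b mod q = 668^12 mod 823.
668^1 ≡ 668 (mod 823)
668^2 = (668^1)^2 ≡ 668^2 = 446224 ≡ 158 (mod 823)
668^4 = (668^2)^2 ≡ 158^2 = 24964 ≡ 274 (mod 823)
668^8 = (668^4)^2 ≡ 274^2 = 75076 ≡ 183 (mod 823)
668^12 = 668^8 · 668^4 ≡ 183 · 274 ≡ 762 (mod 823).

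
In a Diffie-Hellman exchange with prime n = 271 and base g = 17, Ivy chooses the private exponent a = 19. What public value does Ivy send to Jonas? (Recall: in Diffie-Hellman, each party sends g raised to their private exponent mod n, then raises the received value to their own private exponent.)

Public value = 17^19 (mod 271).
17^1 ≡ 17 (mod 271)
17^2 = (17^1)^2 ≡ 17^2 = 289 ≡ 18 (mod 271)
17^4 = (17^2)^2 ≡ 18^2 = 324 ≡ 53 (mod 271)
17^8 = (17^4)^2 ≡ 53^2 = 2809 ≡ 99 (mod 271)
17^16 = (17^8)^2 ≡ 99^2 = 9801 ≡ 45 (mod 271)
17^19 = 17^16 · 17^2 · 17^1 ≡ 45 · 18 · 17 ≡ 220 (mod 271).

220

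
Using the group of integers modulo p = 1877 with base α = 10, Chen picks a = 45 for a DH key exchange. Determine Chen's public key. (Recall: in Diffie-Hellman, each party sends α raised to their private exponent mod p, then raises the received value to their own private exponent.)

757

Public value = 10^45 mod 1877.
10^1 ≡ 10 (mod 1877)
10^2 = (10^1)^2 ≡ 10^2 = 100 ≡ 100 (mod 1877)
10^4 = (10^2)^2 ≡ 100^2 = 10000 ≡ 615 (mod 1877)
10^8 = (10^4)^2 ≡ 615^2 = 378225 ≡ 948 (mod 1877)
10^16 = (10^8)^2 ≡ 948^2 = 898704 ≡ 1498 (mod 1877)
10^32 = (10^16)^2 ≡ 1498^2 = 2244004 ≡ 989 (mod 1877)
10^45 = 10^32 · 10^8 · 10^4 · 10^1 ≡ 989 · 948 · 615 · 10 ≡ 757 (mod 1877).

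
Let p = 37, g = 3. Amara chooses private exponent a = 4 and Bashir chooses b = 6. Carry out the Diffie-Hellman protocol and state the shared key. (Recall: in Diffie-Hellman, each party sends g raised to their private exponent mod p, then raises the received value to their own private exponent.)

26

Bashir sends B = g^b mod p = 3^6 mod 37.
3^1 ≡ 3 (mod 37)
3^2 = (3^1)^2 ≡ 3^2 = 9 ≡ 9 (mod 37)
3^4 = (3^2)^2 ≡ 9^2 = 81 ≡ 7 (mod 37)
3^6 = 3^4 · 3^2 ≡ 7 · 9 ≡ 26 (mod 37).
So B = 26. Amara then computes K = B^a mod p = 26^4 mod 37.
26^1 ≡ 26 (mod 37)
26^2 = (26^1)^2 ≡ 26^2 = 676 ≡ 10 (mod 37)
26^4 = (26^2)^2 ≡ 10^2 = 100 ≡ 26 (mod 37)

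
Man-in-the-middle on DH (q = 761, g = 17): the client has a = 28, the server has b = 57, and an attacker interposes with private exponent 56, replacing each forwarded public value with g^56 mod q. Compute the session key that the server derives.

684

The server receives an attacker's public value M = 17^56 mod 761 instead of the honest one.
17^1 ≡ 17 (mod 761)
17^2 = (17^1)^2 ≡ 17^2 = 289 ≡ 289 (mod 761)
17^4 = (17^2)^2 ≡ 289^2 = 83521 ≡ 572 (mod 761)
17^8 = (17^4)^2 ≡ 572^2 = 327184 ≡ 715 (mod 761)
17^16 = (17^8)^2 ≡ 715^2 = 511225 ≡ 594 (mod 761)
17^32 = (17^16)^2 ≡ 594^2 = 352836 ≡ 493 (mod 761)
17^56 = 17^32 · 17^16 · 17^8 ≡ 493 · 594 · 715 ≡ 490 (mod 761).
So M = 490. The server computes K = M^57 mod 761.
490^1 ≡ 490 (mod 761)
490^2 = (490^1)^2 ≡ 490^2 = 240100 ≡ 385 (mod 761)
490^4 = (490^2)^2 ≡ 385^2 = 148225 ≡ 591 (mod 761)
490^8 = (490^4)^2 ≡ 591^2 = 349281 ≡ 743 (mod 761)
490^16 = (490^8)^2 ≡ 743^2 = 552049 ≡ 324 (mod 761)
490^32 = (490^16)^2 ≡ 324^2 = 104976 ≡ 719 (mod 761)
490^57 = 490^32 · 490^16 · 490^8 · 490^1 ≡ 719 · 324 · 743 · 490 ≡ 684 (mod 761).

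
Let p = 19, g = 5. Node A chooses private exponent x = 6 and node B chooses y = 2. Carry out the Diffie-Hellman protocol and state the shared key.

11

Node A sends A = g^x mod p = 5^6 mod 19.
5^1 ≡ 5 (mod 19)
5^2 = (5^1)^2 ≡ 5^2 = 25 ≡ 6 (mod 19)
5^4 = (5^2)^2 ≡ 6^2 = 36 ≡ 17 (mod 19)
5^6 = 5^4 · 5^2 ≡ 17 · 6 ≡ 7 (mod 19).
So A = 7. Node B then computes K = A^y mod p = 7^2 mod 19.
7^1 ≡ 7 (mod 19)
7^2 = (7^1)^2 ≡ 7^2 = 49 ≡ 11 (mod 19)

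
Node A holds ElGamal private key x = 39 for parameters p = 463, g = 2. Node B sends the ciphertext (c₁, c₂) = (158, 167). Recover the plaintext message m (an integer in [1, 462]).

Shared mask s = c₁^x mod p = 158^39 mod 463.
158^1 ≡ 158 (mod 463)
158^2 = (158^1)^2 ≡ 158^2 = 24964 ≡ 425 (mod 463)
158^4 = (158^2)^2 ≡ 425^2 = 180625 ≡ 55 (mod 463)
158^8 = (158^4)^2 ≡ 55^2 = 3025 ≡ 247 (mod 463)
158^16 = (158^8)^2 ≡ 247^2 = 61009 ≡ 356 (mod 463)
158^32 = (158^16)^2 ≡ 356^2 = 126736 ≡ 337 (mod 463)
158^39 = 158^32 · 158^4 · 158^2 · 158^1 ≡ 337 · 55 · 425 · 158 ≡ 225 (mod 463).
So s = 225; s⁻¹ ≡ 356 (mod 463).
m = c₂ · s⁻¹ mod 463 = 167 · 356 mod 463 = 188.

188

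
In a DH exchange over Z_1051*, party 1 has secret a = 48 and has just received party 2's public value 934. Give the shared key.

Shared key K = 934^48 mod 1051.
934^1 ≡ 934 (mod 1051)
934^2 = (934^1)^2 ≡ 934^2 = 872356 ≡ 26 (mod 1051)
934^4 = (934^2)^2 ≡ 26^2 = 676 ≡ 676 (mod 1051)
934^8 = (934^4)^2 ≡ 676^2 = 456976 ≡ 842 (mod 1051)
934^16 = (934^8)^2 ≡ 842^2 = 708964 ≡ 590 (mod 1051)
934^32 = (934^16)^2 ≡ 590^2 = 348100 ≡ 219 (mod 1051)
934^48 = 934^32 · 934^16 ≡ 219 · 590 ≡ 988 (mod 1051).

988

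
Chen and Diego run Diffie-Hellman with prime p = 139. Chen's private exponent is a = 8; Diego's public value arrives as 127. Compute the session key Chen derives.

69

Shared key K = 127^8 mod 139.
127^1 ≡ 127 (mod 139)
127^2 = (127^1)^2 ≡ 127^2 = 16129 ≡ 5 (mod 139)
127^4 = (127^2)^2 ≡ 5^2 = 25 ≡ 25 (mod 139)
127^8 = (127^4)^2 ≡ 25^2 = 625 ≡ 69 (mod 139)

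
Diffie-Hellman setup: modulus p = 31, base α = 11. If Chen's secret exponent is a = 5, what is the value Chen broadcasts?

Public value = 11^5 (mod 31).
11^1 ≡ 11 (mod 31)
11^2 = (11^1)^2 ≡ 11^2 = 121 ≡ 28 (mod 31)
11^4 = (11^2)^2 ≡ 28^2 = 784 ≡ 9 (mod 31)
11^5 = 11^4 · 11^1 ≡ 9 · 11 ≡ 6 (mod 31).

6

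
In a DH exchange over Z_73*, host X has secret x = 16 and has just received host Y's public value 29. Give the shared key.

55

Shared key K = 29^16 mod 73.
29^1 ≡ 29 (mod 73)
29^2 = (29^1)^2 ≡ 29^2 = 841 ≡ 38 (mod 73)
29^4 = (29^2)^2 ≡ 38^2 = 1444 ≡ 57 (mod 73)
29^8 = (29^4)^2 ≡ 57^2 = 3249 ≡ 37 (mod 73)
29^16 = (29^8)^2 ≡ 37^2 = 1369 ≡ 55 (mod 73)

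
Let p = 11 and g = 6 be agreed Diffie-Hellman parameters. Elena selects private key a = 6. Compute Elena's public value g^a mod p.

5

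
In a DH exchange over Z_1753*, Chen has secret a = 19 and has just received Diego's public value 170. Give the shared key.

Shared key K = 170^19 mod 1753.
170^1 ≡ 170 (mod 1753)
170^2 = (170^1)^2 ≡ 170^2 = 28900 ≡ 852 (mod 1753)
170^4 = (170^2)^2 ≡ 852^2 = 725904 ≡ 162 (mod 1753)
170^8 = (170^4)^2 ≡ 162^2 = 26244 ≡ 1702 (mod 1753)
170^16 = (170^8)^2 ≡ 1702^2 = 2896804 ≡ 848 (mod 1753)
170^19 = 170^16 · 170^2 · 170^1 ≡ 848 · 852 · 170 ≡ 375 (mod 1753).

375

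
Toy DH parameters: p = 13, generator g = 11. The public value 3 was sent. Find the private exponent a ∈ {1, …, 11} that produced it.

4

Try successive powers of 11 modulo 13:
11^1 ≡ 11
11^2 ≡ 4
11^3 ≡ 5
11^4 ≡ 3
Found: a = 4.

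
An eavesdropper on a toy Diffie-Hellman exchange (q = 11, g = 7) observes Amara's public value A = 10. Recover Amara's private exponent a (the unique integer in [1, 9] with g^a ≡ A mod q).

5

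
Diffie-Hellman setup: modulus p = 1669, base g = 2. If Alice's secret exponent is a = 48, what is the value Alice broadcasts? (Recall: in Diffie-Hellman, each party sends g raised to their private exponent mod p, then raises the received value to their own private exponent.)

1263

Public value = 2^{48} \pmod{1669}.
2^1 ≡ 2 (mod 1669)
2^2 = (2^1)^2 ≡ 2^2 = 4 ≡ 4 (mod 1669)
2^4 = (2^2)^2 ≡ 4^2 = 16 ≡ 16 (mod 1669)
2^8 = (2^4)^2 ≡ 16^2 = 256 ≡ 256 (mod 1669)
2^16 = (2^8)^2 ≡ 256^2 = 65536 ≡ 445 (mod 1669)
2^32 = (2^16)^2 ≡ 445^2 = 198025 ≡ 1083 (mod 1669)
2^48 = 2^32 · 2^16 ≡ 1083 · 445 ≡ 1263 (mod 1669).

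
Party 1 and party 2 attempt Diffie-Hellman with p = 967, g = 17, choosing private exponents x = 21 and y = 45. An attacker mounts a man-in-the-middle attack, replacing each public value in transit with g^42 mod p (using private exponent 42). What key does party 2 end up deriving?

Party 2 receives an attacker's public value M = 17^42 mod 967 instead of the honest one.
17^1 ≡ 17 (mod 967)
17^2 = (17^1)^2 ≡ 17^2 = 289 ≡ 289 (mod 967)
17^4 = (17^2)^2 ≡ 289^2 = 83521 ≡ 359 (mod 967)
17^8 = (17^4)^2 ≡ 359^2 = 128881 ≡ 270 (mod 967)
17^16 = (17^8)^2 ≡ 270^2 = 72900 ≡ 375 (mod 967)
17^32 = (17^16)^2 ≡ 375^2 = 140625 ≡ 410 (mod 967)
17^42 = 17^32 · 17^8 · 17^2 ≡ 410 · 270 · 289 ≡ 72 (mod 967).
So M = 72. Party 2 computes K = M^45 mod 967.
72^1 ≡ 72 (mod 967)
72^2 = (72^1)^2 ≡ 72^2 = 5184 ≡ 349 (mod 967)
72^4 = (72^2)^2 ≡ 349^2 = 121801 ≡ 926 (mod 967)
72^8 = (72^4)^2 ≡ 926^2 = 857476 ≡ 714 (mod 967)
72^16 = (72^8)^2 ≡ 714^2 = 509796 ≡ 187 (mod 967)
72^32 = (72^16)^2 ≡ 187^2 = 34969 ≡ 157 (mod 967)
72^45 = 72^32 · 72^8 · 72^4 · 72^1 ≡ 157 · 714 · 926 · 72 ≡ 873 (mod 967).

873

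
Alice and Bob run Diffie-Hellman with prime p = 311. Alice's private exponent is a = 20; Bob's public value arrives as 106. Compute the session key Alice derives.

7

Shared key K = 106^20 mod 311.
106^1 ≡ 106 (mod 311)
106^2 = (106^1)^2 ≡ 106^2 = 11236 ≡ 40 (mod 311)
106^4 = (106^2)^2 ≡ 40^2 = 1600 ≡ 45 (mod 311)
106^8 = (106^4)^2 ≡ 45^2 = 2025 ≡ 159 (mod 311)
106^16 = (106^8)^2 ≡ 159^2 = 25281 ≡ 90 (mod 311)
106^20 = 106^16 · 106^4 ≡ 90 · 45 ≡ 7 (mod 311).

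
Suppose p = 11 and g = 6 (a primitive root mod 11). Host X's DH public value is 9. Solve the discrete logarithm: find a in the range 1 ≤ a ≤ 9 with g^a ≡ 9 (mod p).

4

Try successive powers of 6 modulo 11:
6^1 ≡ 6
6^2 ≡ 3
6^3 ≡ 7
6^4 ≡ 9
Found: a = 4.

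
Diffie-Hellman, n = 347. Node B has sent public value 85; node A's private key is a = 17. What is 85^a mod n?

25

Shared key K = 85^17 mod 347.
85^1 ≡ 85 (mod 347)
85^2 = (85^1)^2 ≡ 85^2 = 7225 ≡ 285 (mod 347)
85^4 = (85^2)^2 ≡ 285^2 = 81225 ≡ 27 (mod 347)
85^8 = (85^4)^2 ≡ 27^2 = 729 ≡ 35 (mod 347)
85^16 = (85^8)^2 ≡ 35^2 = 1225 ≡ 184 (mod 347)
85^17 = 85^16 · 85^1 ≡ 184 · 85 ≡ 25 (mod 347).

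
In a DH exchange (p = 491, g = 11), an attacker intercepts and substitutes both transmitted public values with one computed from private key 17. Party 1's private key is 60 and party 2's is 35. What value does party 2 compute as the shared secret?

332

Party 2 receives an attacker's public value M = 11^17 mod 491 instead of the honest one.
11^1 ≡ 11 (mod 491)
11^2 = (11^1)^2 ≡ 11^2 = 121 ≡ 121 (mod 491)
11^4 = (11^2)^2 ≡ 121^2 = 14641 ≡ 402 (mod 491)
11^8 = (11^4)^2 ≡ 402^2 = 161604 ≡ 65 (mod 491)
11^16 = (11^8)^2 ≡ 65^2 = 4225 ≡ 297 (mod 491)
11^17 = 11^16 · 11^1 ≡ 297 · 11 ≡ 321 (mod 491).
So M = 321. Party 2 computes K = M^35 mod 491.
321^1 ≡ 321 (mod 491)
321^2 = (321^1)^2 ≡ 321^2 = 103041 ≡ 422 (mod 491)
321^4 = (321^2)^2 ≡ 422^2 = 178084 ≡ 342 (mod 491)
321^8 = (321^4)^2 ≡ 342^2 = 116964 ≡ 106 (mod 491)
321^16 = (321^8)^2 ≡ 106^2 = 11236 ≡ 434 (mod 491)
321^32 = (321^16)^2 ≡ 434^2 = 188356 ≡ 303 (mod 491)
321^35 = 321^32 · 321^2 · 321^1 ≡ 303 · 422 · 321 ≡ 332 (mod 491).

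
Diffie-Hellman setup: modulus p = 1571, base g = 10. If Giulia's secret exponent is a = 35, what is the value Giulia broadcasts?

480

Public value = 10^35 mod 1571.
10^1 ≡ 10 (mod 1571)
10^2 = (10^1)^2 ≡ 10^2 = 100 ≡ 100 (mod 1571)
10^4 = (10^2)^2 ≡ 100^2 = 10000 ≡ 574 (mod 1571)
10^8 = (10^4)^2 ≡ 574^2 = 329476 ≡ 1137 (mod 1571)
10^16 = (10^8)^2 ≡ 1137^2 = 1292769 ≡ 1407 (mod 1571)
10^32 = (10^16)^2 ≡ 1407^2 = 1979649 ≡ 189 (mod 1571)
10^35 = 10^32 · 10^2 · 10^1 ≡ 189 · 100 · 10 ≡ 480 (mod 1571).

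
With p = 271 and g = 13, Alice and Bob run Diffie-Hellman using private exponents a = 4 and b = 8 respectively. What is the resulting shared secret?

Bob sends B = g^b mod p = 13^8 mod 271.
13^1 ≡ 13 (mod 271)
13^2 = (13^1)^2 ≡ 13^2 = 169 ≡ 169 (mod 271)
13^4 = (13^2)^2 ≡ 169^2 = 28561 ≡ 106 (mod 271)
13^8 = (13^4)^2 ≡ 106^2 = 11236 ≡ 125 (mod 271)
So B = 125. Alice then computes K = B^a mod p = 125^4 mod 271.
125^1 ≡ 125 (mod 271)
125^2 = (125^1)^2 ≡ 125^2 = 15625 ≡ 178 (mod 271)
125^4 = (125^2)^2 ≡ 178^2 = 31684 ≡ 248 (mod 271)

248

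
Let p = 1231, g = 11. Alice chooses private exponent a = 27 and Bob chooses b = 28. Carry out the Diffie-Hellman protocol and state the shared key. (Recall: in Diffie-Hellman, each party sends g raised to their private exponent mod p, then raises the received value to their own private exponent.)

Alice sends A = g^a mod p = 11^27 mod 1231.
11^1 ≡ 11 (mod 1231)
11^2 = (11^1)^2 ≡ 11^2 = 121 ≡ 121 (mod 1231)
11^4 = (11^2)^2 ≡ 121^2 = 14641 ≡ 1100 (mod 1231)
11^8 = (11^4)^2 ≡ 1100^2 = 1210000 ≡ 1158 (mod 1231)
11^16 = (11^8)^2 ≡ 1158^2 = 1340964 ≡ 405 (mod 1231)
11^27 = 11^16 · 11^8 · 11^2 · 11^1 ≡ 405 · 1158 · 121 · 11 ≡ 362 (mod 1231).
So A = 362. Bob then computes K = A^b mod p = 362^28 mod 1231.
362^1 ≡ 362 (mod 1231)
362^2 = (362^1)^2 ≡ 362^2 = 131044 ≡ 558 (mod 1231)
362^4 = (362^2)^2 ≡ 558^2 = 311364 ≡ 1152 (mod 1231)
362^8 = (362^4)^2 ≡ 1152^2 = 1327104 ≡ 86 (mod 1231)
362^16 = (362^8)^2 ≡ 86^2 = 7396 ≡ 10 (mod 1231)
362^28 = 362^16 · 362^8 · 362^4 ≡ 10 · 86 · 1152 ≡ 996 (mod 1231).

996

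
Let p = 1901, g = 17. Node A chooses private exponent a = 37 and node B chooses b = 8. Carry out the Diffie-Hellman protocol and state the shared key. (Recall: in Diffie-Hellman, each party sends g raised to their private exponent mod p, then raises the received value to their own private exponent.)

732

Node B sends B = g^b mod p = 17^8 mod 1901.
17^1 ≡ 17 (mod 1901)
17^2 = (17^1)^2 ≡ 17^2 = 289 ≡ 289 (mod 1901)
17^4 = (17^2)^2 ≡ 289^2 = 83521 ≡ 1778 (mod 1901)
17^8 = (17^4)^2 ≡ 1778^2 = 3161284 ≡ 1822 (mod 1901)
So B = 1822. Node A then computes K = B^a mod p = 1822^37 mod 1901.
1822^1 ≡ 1822 (mod 1901)
1822^2 = (1822^1)^2 ≡ 1822^2 = 3319684 ≡ 538 (mod 1901)
1822^4 = (1822^2)^2 ≡ 538^2 = 289444 ≡ 492 (mod 1901)
1822^8 = (1822^4)^2 ≡ 492^2 = 242064 ≡ 637 (mod 1901)
1822^16 = (1822^8)^2 ≡ 637^2 = 405769 ≡ 856 (mod 1901)
1822^32 = (1822^16)^2 ≡ 856^2 = 732736 ≡ 851 (mod 1901)
1822^37 = 1822^32 · 1822^4 · 1822^1 ≡ 851 · 492 · 1822 ≡ 732 (mod 1901).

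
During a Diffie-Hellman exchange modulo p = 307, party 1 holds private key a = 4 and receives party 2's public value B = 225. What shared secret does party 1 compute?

Shared key K = 225^4 mod 307.
225^1 ≡ 225 (mod 307)
225^2 = (225^1)^2 ≡ 225^2 = 50625 ≡ 277 (mod 307)
225^4 = (225^2)^2 ≡ 277^2 = 76729 ≡ 286 (mod 307)

286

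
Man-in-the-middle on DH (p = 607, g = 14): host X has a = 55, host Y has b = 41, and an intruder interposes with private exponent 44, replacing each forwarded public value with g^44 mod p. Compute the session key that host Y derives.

310

Host Y receives an intruder's public value M = 14^44 mod 607 instead of the honest one.
14^1 ≡ 14 (mod 607)
14^2 = (14^1)^2 ≡ 14^2 = 196 ≡ 196 (mod 607)
14^4 = (14^2)^2 ≡ 196^2 = 38416 ≡ 175 (mod 607)
14^8 = (14^4)^2 ≡ 175^2 = 30625 ≡ 275 (mod 607)
14^16 = (14^8)^2 ≡ 275^2 = 75625 ≡ 357 (mod 607)
14^32 = (14^16)^2 ≡ 357^2 = 127449 ≡ 586 (mod 607)
14^44 = 14^32 · 14^8 · 14^4 ≡ 586 · 275 · 175 ≡ 30 (mod 607).
So M = 30. Host Y computes K = M^41 mod 607.
30^1 ≡ 30 (mod 607)
30^2 = (30^1)^2 ≡ 30^2 = 900 ≡ 293 (mod 607)
30^4 = (30^2)^2 ≡ 293^2 = 85849 ≡ 262 (mod 607)
30^8 = (30^4)^2 ≡ 262^2 = 68644 ≡ 53 (mod 607)
30^16 = (30^8)^2 ≡ 53^2 = 2809 ≡ 381 (mod 607)
30^32 = (30^16)^2 ≡ 381^2 = 145161 ≡ 88 (mod 607)
30^41 = 30^32 · 30^8 · 30^1 ≡ 88 · 53 · 30 ≡ 310 (mod 607).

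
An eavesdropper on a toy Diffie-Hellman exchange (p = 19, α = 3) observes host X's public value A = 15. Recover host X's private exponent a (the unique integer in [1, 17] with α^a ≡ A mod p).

Try successive powers of 3 modulo 19:
3^1 ≡ 3
3^2 ≡ 9
3^3 ≡ 8
3^4 ≡ 5
3^5 ≡ 15
Found: a = 5.

5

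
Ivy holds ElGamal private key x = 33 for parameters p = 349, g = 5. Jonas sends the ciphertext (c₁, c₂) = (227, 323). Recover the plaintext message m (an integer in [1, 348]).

Shared mask s = c₁^x mod p = 227^33 mod 349.
227^1 ≡ 227 (mod 349)
227^2 = (227^1)^2 ≡ 227^2 = 51529 ≡ 226 (mod 349)
227^4 = (227^2)^2 ≡ 226^2 = 51076 ≡ 122 (mod 349)
227^8 = (227^4)^2 ≡ 122^2 = 14884 ≡ 226 (mod 349)
227^16 = (227^8)^2 ≡ 226^2 = 51076 ≡ 122 (mod 349)
227^32 = (227^16)^2 ≡ 122^2 = 14884 ≡ 226 (mod 349)
227^33 = 227^32 · 227^1 ≡ 226 · 227 ≡ 348 (mod 349).
So s = 348; s⁻¹ ≡ 348 (mod 349).
m = c₂ · s⁻¹ mod 349 = 323 · 348 mod 349 = 26.

26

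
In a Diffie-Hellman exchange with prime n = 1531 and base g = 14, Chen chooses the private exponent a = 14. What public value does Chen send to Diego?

1346

Public value = 14^14 mod 1531.
14^1 ≡ 14 (mod 1531)
14^2 = (14^1)^2 ≡ 14^2 = 196 ≡ 196 (mod 1531)
14^4 = (14^2)^2 ≡ 196^2 = 38416 ≡ 141 (mod 1531)
14^8 = (14^4)^2 ≡ 141^2 = 19881 ≡ 1509 (mod 1531)
14^14 = 14^8 · 14^4 · 14^2 ≡ 1509 · 141 · 196 ≡ 1346 (mod 1531).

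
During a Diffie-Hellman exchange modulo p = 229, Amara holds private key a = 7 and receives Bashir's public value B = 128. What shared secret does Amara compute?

13

Shared key K = 128^7 mod 229.
128^1 ≡ 128 (mod 229)
128^2 = (128^1)^2 ≡ 128^2 = 16384 ≡ 125 (mod 229)
128^4 = (128^2)^2 ≡ 125^2 = 15625 ≡ 53 (mod 229)
128^7 = 128^4 · 128^2 · 128^1 ≡ 53 · 125 · 128 ≡ 13 (mod 229).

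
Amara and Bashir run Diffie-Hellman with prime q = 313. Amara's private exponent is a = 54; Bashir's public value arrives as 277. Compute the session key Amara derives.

44

Shared key K = 277^54 mod 313.
277^1 ≡ 277 (mod 313)
277^2 = (277^1)^2 ≡ 277^2 = 76729 ≡ 44 (mod 313)
277^4 = (277^2)^2 ≡ 44^2 = 1936 ≡ 58 (mod 313)
277^8 = (277^4)^2 ≡ 58^2 = 3364 ≡ 234 (mod 313)
277^16 = (277^8)^2 ≡ 234^2 = 54756 ≡ 294 (mod 313)
277^32 = (277^16)^2 ≡ 294^2 = 86436 ≡ 48 (mod 313)
277^54 = 277^32 · 277^16 · 277^4 · 277^2 ≡ 48 · 294 · 58 · 44 ≡ 44 (mod 313).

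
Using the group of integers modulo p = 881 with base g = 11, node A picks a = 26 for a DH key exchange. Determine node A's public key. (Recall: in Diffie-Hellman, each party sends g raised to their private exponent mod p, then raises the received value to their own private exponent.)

81

Public value = 11^26 mod 881.
11^1 ≡ 11 (mod 881)
11^2 = (11^1)^2 ≡ 11^2 = 121 ≡ 121 (mod 881)
11^4 = (11^2)^2 ≡ 121^2 = 14641 ≡ 545 (mod 881)
11^8 = (11^4)^2 ≡ 545^2 = 297025 ≡ 128 (mod 881)
11^16 = (11^8)^2 ≡ 128^2 = 16384 ≡ 526 (mod 881)
11^26 = 11^16 · 11^8 · 11^2 ≡ 526 · 128 · 121 ≡ 81 (mod 881).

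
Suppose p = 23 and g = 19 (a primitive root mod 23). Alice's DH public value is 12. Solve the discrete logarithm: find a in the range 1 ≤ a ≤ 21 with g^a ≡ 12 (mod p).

16

Try successive powers of 19 modulo 23:
19^1 ≡ 19
19^2 ≡ 16
19^3 ≡ 5
19^4 ≡ 3
19^5 ≡ 11
19^6 ≡ 2
19^7 ≡ 15
19^8 ≡ 9
19^9 ≡ 10
19^10 ≡ 6
19^11 ≡ 22
19^12 ≡ 4
19^13 ≡ 7
19^14 ≡ 18
19^15 ≡ 20
19^16 ≡ 12
Found: a = 16.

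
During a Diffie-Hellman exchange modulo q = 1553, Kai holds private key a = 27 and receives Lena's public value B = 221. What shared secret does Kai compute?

Shared key K = 221^27 mod 1553.
221^1 ≡ 221 (mod 1553)
221^2 = (221^1)^2 ≡ 221^2 = 48841 ≡ 698 (mod 1553)
221^4 = (221^2)^2 ≡ 698^2 = 487204 ≡ 1115 (mod 1553)
221^8 = (221^4)^2 ≡ 1115^2 = 1243225 ≡ 825 (mod 1553)
221^16 = (221^8)^2 ≡ 825^2 = 680625 ≡ 411 (mod 1553)
221^27 = 221^16 · 221^8 · 221^2 · 221^1 ≡ 411 · 825 · 698 · 221 ≡ 668 (mod 1553).

668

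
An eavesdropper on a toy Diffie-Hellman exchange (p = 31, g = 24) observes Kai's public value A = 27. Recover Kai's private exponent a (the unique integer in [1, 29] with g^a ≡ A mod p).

21

Try successive powers of 24 modulo 31:
24^1 ≡ 24
24^2 ≡ 18
24^3 ≡ 29
24^4 ≡ 14
24^5 ≡ 26
24^6 ≡ 4
24^7 ≡ 3
24^8 ≡ 10
24^9 ≡ 23
24^10 ≡ 25
24^11 ≡ 11
24^12 ≡ 16
24^13 ≡ 12
24^14 ≡ 9
24^15 ≡ 30
24^16 ≡ 7
24^17 ≡ 13
24^18 ≡ 2
24^19 ≡ 17
24^20 ≡ 5
24^21 ≡ 27
Found: a = 21.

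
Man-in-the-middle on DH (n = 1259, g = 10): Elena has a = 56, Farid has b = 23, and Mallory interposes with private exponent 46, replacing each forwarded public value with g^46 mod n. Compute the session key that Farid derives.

Farid receives Mallory's public value M = 10^46 mod 1259 instead of the honest one.
10^1 ≡ 10 (mod 1259)
10^2 = (10^1)^2 ≡ 10^2 = 100 ≡ 100 (mod 1259)
10^4 = (10^2)^2 ≡ 100^2 = 10000 ≡ 1187 (mod 1259)
10^8 = (10^4)^2 ≡ 1187^2 = 1408969 ≡ 148 (mod 1259)
10^16 = (10^8)^2 ≡ 148^2 = 21904 ≡ 501 (mod 1259)
10^32 = (10^16)^2 ≡ 501^2 = 251001 ≡ 460 (mod 1259)
10^46 = 10^32 · 10^8 · 10^4 · 10^2 ≡ 460 · 148 · 1187 · 100 ≡ 542 (mod 1259).
So M = 542. Farid computes K = M^23 mod 1259.
542^1 ≡ 542 (mod 1259)
542^2 = (542^1)^2 ≡ 542^2 = 293764 ≡ 417 (mod 1259)
542^4 = (542^2)^2 ≡ 417^2 = 173889 ≡ 147 (mod 1259)
542^8 = (542^4)^2 ≡ 147^2 = 21609 ≡ 206 (mod 1259)
542^16 = (542^8)^2 ≡ 206^2 = 42436 ≡ 889 (mod 1259)
542^23 = 542^16 · 542^4 · 542^2 · 542^1 ≡ 889 · 147 · 417 · 542 ≡ 979 (mod 1259).

979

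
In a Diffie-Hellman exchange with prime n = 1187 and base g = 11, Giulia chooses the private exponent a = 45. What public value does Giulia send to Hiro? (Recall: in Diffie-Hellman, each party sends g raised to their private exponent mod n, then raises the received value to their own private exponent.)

Public value = 11^45 (mod 1187).
11^1 ≡ 11 (mod 1187)
11^2 = (11^1)^2 ≡ 11^2 = 121 ≡ 121 (mod 1187)
11^4 = (11^2)^2 ≡ 121^2 = 14641 ≡ 397 (mod 1187)
11^8 = (11^4)^2 ≡ 397^2 = 157609 ≡ 925 (mod 1187)
11^16 = (11^8)^2 ≡ 925^2 = 855625 ≡ 985 (mod 1187)
11^32 = (11^16)^2 ≡ 985^2 = 970225 ≡ 446 (mod 1187)
11^45 = 11^32 · 11^8 · 11^4 · 11^1 ≡ 446 · 925 · 397 · 11 ≡ 990 (mod 1187).

990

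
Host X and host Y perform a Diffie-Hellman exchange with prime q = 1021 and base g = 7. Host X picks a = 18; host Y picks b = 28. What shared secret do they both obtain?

973

Host Y sends B = g^b mod q = 7^28 mod 1021.
7^1 ≡ 7 (mod 1021)
7^2 = (7^1)^2 ≡ 7^2 = 49 ≡ 49 (mod 1021)
7^4 = (7^2)^2 ≡ 49^2 = 2401 ≡ 359 (mod 1021)
7^8 = (7^4)^2 ≡ 359^2 = 128881 ≡ 235 (mod 1021)
7^16 = (7^8)^2 ≡ 235^2 = 55225 ≡ 91 (mod 1021)
7^28 = 7^16 · 7^8 · 7^4 ≡ 91 · 235 · 359 ≡ 316 (mod 1021).
So B = 316. Host X then computes K = B^a mod q = 316^18 mod 1021.
316^1 ≡ 316 (mod 1021)
316^2 = (316^1)^2 ≡ 316^2 = 99856 ≡ 819 (mod 1021)
316^4 = (316^2)^2 ≡ 819^2 = 670761 ≡ 985 (mod 1021)
316^8 = (316^4)^2 ≡ 985^2 = 970225 ≡ 275 (mod 1021)
316^16 = (316^8)^2 ≡ 275^2 = 75625 ≡ 71 (mod 1021)
316^18 = 316^16 · 316^2 ≡ 71 · 819 ≡ 973 (mod 1021).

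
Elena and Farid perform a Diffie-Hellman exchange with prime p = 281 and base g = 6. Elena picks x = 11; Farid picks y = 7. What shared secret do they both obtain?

Elena sends A = g^x mod p = 6^11 mod 281.
6^1 ≡ 6 (mod 281)
6^2 = (6^1)^2 ≡ 6^2 = 36 ≡ 36 (mod 281)
6^4 = (6^2)^2 ≡ 36^2 = 1296 ≡ 172 (mod 281)
6^8 = (6^4)^2 ≡ 172^2 = 29584 ≡ 79 (mod 281)
6^11 = 6^8 · 6^2 · 6^1 ≡ 79 · 36 · 6 ≡ 204 (mod 281).
So A = 204. Farid then computes K = A^y mod p = 204^7 mod 281.
204^1 ≡ 204 (mod 281)
204^2 = (204^1)^2 ≡ 204^2 = 41616 ≡ 28 (mod 281)
204^4 = (204^2)^2 ≡ 28^2 = 784 ≡ 222 (mod 281)
204^7 = 204^4 · 204^2 · 204^1 ≡ 222 · 28 · 204 ≡ 192 (mod 281).

192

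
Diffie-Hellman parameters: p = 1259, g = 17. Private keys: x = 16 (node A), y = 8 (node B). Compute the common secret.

Node A sends A = g^x mod p = 17^16 mod 1259.
17^1 ≡ 17 (mod 1259)
17^2 = (17^1)^2 ≡ 17^2 = 289 ≡ 289 (mod 1259)
17^4 = (17^2)^2 ≡ 289^2 = 83521 ≡ 427 (mod 1259)
17^8 = (17^4)^2 ≡ 427^2 = 182329 ≡ 1033 (mod 1259)
17^16 = (17^8)^2 ≡ 1033^2 = 1067089 ≡ 716 (mod 1259)
So A = 716. Node B then computes K = A^y mod p = 716^8 mod 1259.
716^1 ≡ 716 (mod 1259)
716^2 = (716^1)^2 ≡ 716^2 = 512656 ≡ 243 (mod 1259)
716^4 = (716^2)^2 ≡ 243^2 = 59049 ≡ 1135 (mod 1259)
716^8 = (716^4)^2 ≡ 1135^2 = 1288225 ≡ 268 (mod 1259)

268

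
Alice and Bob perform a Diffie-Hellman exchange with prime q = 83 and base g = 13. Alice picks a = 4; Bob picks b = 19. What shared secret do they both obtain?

40

Alice sends A = g^a mod q = 13^4 mod 83.
13^1 ≡ 13 (mod 83)
13^2 = (13^1)^2 ≡ 13^2 = 169 ≡ 3 (mod 83)
13^4 = (13^2)^2 ≡ 3^2 = 9 ≡ 9 (mod 83)
So A = 9. Bob then computes K = A^b mod q = 9^19 mod 83.
9^1 ≡ 9 (mod 83)
9^2 = (9^1)^2 ≡ 9^2 = 81 ≡ 81 (mod 83)
9^4 = (9^2)^2 ≡ 81^2 = 6561 ≡ 4 (mod 83)
9^8 = (9^4)^2 ≡ 4^2 = 16 ≡ 16 (mod 83)
9^16 = (9^8)^2 ≡ 16^2 = 256 ≡ 7 (mod 83)
9^19 = 9^16 · 9^2 · 9^1 ≡ 7 · 81 · 9 ≡ 40 (mod 83).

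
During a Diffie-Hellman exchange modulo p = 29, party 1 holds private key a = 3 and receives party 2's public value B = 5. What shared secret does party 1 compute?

9

Shared key K = 5^3 mod 29.
5^1 ≡ 5 (mod 29)
5^2 = (5^1)^2 ≡ 5^2 = 25 ≡ 25 (mod 29)
5^3 = 5^2 · 5^1 ≡ 25 · 5 ≡ 9 (mod 29).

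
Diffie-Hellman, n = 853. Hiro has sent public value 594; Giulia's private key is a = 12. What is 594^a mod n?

296

Shared key K = 594^12 mod 853.
594^1 ≡ 594 (mod 853)
594^2 = (594^1)^2 ≡ 594^2 = 352836 ≡ 547 (mod 853)
594^4 = (594^2)^2 ≡ 547^2 = 299209 ≡ 659 (mod 853)
594^8 = (594^4)^2 ≡ 659^2 = 434281 ≡ 104 (mod 853)
594^12 = 594^8 · 594^4 ≡ 104 · 659 ≡ 296 (mod 853).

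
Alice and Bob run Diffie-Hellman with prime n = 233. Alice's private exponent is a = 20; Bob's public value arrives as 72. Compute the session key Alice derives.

Shared key K = 72^20 mod 233.
72^1 ≡ 72 (mod 233)
72^2 = (72^1)^2 ≡ 72^2 = 5184 ≡ 58 (mod 233)
72^4 = (72^2)^2 ≡ 58^2 = 3364 ≡ 102 (mod 233)
72^8 = (72^4)^2 ≡ 102^2 = 10404 ≡ 152 (mod 233)
72^16 = (72^8)^2 ≡ 152^2 = 23104 ≡ 37 (mod 233)
72^20 = 72^16 · 72^4 ≡ 37 · 102 ≡ 46 (mod 233).

46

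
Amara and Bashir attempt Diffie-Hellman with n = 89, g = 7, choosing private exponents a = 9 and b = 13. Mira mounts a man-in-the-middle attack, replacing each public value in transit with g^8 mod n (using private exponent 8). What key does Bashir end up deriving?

Bashir receives Mira's public value M = 7^8 mod 89 instead of the honest one.
7^1 ≡ 7 (mod 89)
7^2 = (7^1)^2 ≡ 7^2 = 49 ≡ 49 (mod 89)
7^4 = (7^2)^2 ≡ 49^2 = 2401 ≡ 87 (mod 89)
7^8 = (7^4)^2 ≡ 87^2 = 7569 ≡ 4 (mod 89)
So M = 4. Bashir computes K = M^13 mod 89.
4^1 ≡ 4 (mod 89)
4^2 = (4^1)^2 ≡ 4^2 = 16 ≡ 16 (mod 89)
4^4 = (4^2)^2 ≡ 16^2 = 256 ≡ 78 (mod 89)
4^8 = (4^4)^2 ≡ 78^2 = 6084 ≡ 32 (mod 89)
4^13 = 4^8 · 4^4 · 4^1 ≡ 32 · 78 · 4 ≡ 16 (mod 89).

16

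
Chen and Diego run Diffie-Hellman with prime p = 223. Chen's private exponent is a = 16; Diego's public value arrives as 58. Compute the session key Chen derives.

116

Shared key K = 58^16 mod 223.
58^1 ≡ 58 (mod 223)
58^2 = (58^1)^2 ≡ 58^2 = 3364 ≡ 19 (mod 223)
58^4 = (58^2)^2 ≡ 19^2 = 361 ≡ 138 (mod 223)
58^8 = (58^4)^2 ≡ 138^2 = 19044 ≡ 89 (mod 223)
58^16 = (58^8)^2 ≡ 89^2 = 7921 ≡ 116 (mod 223)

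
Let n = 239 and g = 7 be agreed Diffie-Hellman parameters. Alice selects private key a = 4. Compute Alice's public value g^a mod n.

11

Public value = 7^4 mod 239.
7^1 ≡ 7 (mod 239)
7^2 = (7^1)^2 ≡ 7^2 = 49 ≡ 49 (mod 239)
7^4 = (7^2)^2 ≡ 49^2 = 2401 ≡ 11 (mod 239)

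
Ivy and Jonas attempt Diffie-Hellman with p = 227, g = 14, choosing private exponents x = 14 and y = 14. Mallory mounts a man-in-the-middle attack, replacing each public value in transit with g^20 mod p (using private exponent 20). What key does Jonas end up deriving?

29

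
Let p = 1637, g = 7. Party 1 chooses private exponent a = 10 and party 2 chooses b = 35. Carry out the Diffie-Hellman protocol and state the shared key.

426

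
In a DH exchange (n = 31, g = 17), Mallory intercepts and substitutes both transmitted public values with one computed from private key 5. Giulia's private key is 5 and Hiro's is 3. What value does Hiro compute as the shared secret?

Hiro receives Mallory's public value M = 17^5 mod 31 instead of the honest one.
17^1 ≡ 17 (mod 31)
17^2 = (17^1)^2 ≡ 17^2 = 289 ≡ 10 (mod 31)
17^4 = (17^2)^2 ≡ 10^2 = 100 ≡ 7 (mod 31)
17^5 = 17^4 · 17^1 ≡ 7 · 17 ≡ 26 (mod 31).
So M = 26. Hiro computes K = M^3 mod 31.
26^1 ≡ 26 (mod 31)
26^2 = (26^1)^2 ≡ 26^2 = 676 ≡ 25 (mod 31)
26^3 = 26^2 · 26^1 ≡ 25 · 26 ≡ 30 (mod 31).

30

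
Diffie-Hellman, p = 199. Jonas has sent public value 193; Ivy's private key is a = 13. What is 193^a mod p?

Shared key K = 193^13 mod 199.
193^1 ≡ 193 (mod 199)
193^2 = (193^1)^2 ≡ 193^2 = 37249 ≡ 36 (mod 199)
193^4 = (193^2)^2 ≡ 36^2 = 1296 ≡ 102 (mod 199)
193^8 = (193^4)^2 ≡ 102^2 = 10404 ≡ 56 (mod 199)
193^13 = 193^8 · 193^4 · 193^1 ≡ 56 · 102 · 193 ≡ 155 (mod 199).

155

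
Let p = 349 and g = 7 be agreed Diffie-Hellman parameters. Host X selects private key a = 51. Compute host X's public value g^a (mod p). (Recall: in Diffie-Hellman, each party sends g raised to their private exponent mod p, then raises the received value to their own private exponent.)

102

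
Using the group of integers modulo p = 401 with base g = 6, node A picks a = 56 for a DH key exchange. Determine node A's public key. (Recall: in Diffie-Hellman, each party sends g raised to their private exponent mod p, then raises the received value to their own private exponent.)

Public value = 6^56 (mod 401).
6^1 ≡ 6 (mod 401)
6^2 = (6^1)^2 ≡ 6^2 = 36 ≡ 36 (mod 401)
6^4 = (6^2)^2 ≡ 36^2 = 1296 ≡ 93 (mod 401)
6^8 = (6^4)^2 ≡ 93^2 = 8649 ≡ 228 (mod 401)
6^16 = (6^8)^2 ≡ 228^2 = 51984 ≡ 255 (mod 401)
6^32 = (6^16)^2 ≡ 255^2 = 65025 ≡ 63 (mod 401)
6^56 = 6^32 · 6^16 · 6^8 ≡ 63 · 255 · 228 ≡ 86 (mod 401).

86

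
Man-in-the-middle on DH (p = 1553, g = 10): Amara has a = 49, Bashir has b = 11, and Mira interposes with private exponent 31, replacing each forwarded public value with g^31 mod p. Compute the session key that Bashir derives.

460

Bashir receives Mira's public value M = 10^31 mod 1553 instead of the honest one.
10^1 ≡ 10 (mod 1553)
10^2 = (10^1)^2 ≡ 10^2 = 100 ≡ 100 (mod 1553)
10^4 = (10^2)^2 ≡ 100^2 = 10000 ≡ 682 (mod 1553)
10^8 = (10^4)^2 ≡ 682^2 = 465124 ≡ 777 (mod 1553)
10^16 = (10^8)^2 ≡ 777^2 = 603729 ≡ 1165 (mod 1553)
10^31 = 10^16 · 10^8 · 10^4 · 10^2 · 10^1 ≡ 1165 · 777 · 682 · 100 · 10 ≡ 1388 (mod 1553).
So M = 1388. Bashir computes K = M^11 mod 1553.
1388^1 ≡ 1388 (mod 1553)
1388^2 = (1388^1)^2 ≡ 1388^2 = 1926544 ≡ 824 (mod 1553)
1388^4 = (1388^2)^2 ≡ 824^2 = 678976 ≡ 315 (mod 1553)
1388^8 = (1388^4)^2 ≡ 315^2 = 99225 ≡ 1386 (mod 1553)
1388^11 = 1388^8 · 1388^2 · 1388^1 ≡ 1386 · 824 · 1388 ≡ 460 (mod 1553).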